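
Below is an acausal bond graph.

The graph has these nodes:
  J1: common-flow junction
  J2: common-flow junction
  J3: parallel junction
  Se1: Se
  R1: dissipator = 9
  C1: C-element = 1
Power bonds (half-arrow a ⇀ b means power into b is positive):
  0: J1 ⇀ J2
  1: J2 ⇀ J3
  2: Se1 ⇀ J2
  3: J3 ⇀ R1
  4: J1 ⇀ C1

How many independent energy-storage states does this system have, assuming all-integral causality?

#2 →J2  (Se1 (Se) sets effort on bond)
#4 →J1  (prefer integral on C1)
#0 →J2  (closing 1-jn rule on J1)
#1 →J3  (only one flow-in slot at J2)
#3 →R1  (common-e at J3 fixed by 1)

1  (C1 all integral)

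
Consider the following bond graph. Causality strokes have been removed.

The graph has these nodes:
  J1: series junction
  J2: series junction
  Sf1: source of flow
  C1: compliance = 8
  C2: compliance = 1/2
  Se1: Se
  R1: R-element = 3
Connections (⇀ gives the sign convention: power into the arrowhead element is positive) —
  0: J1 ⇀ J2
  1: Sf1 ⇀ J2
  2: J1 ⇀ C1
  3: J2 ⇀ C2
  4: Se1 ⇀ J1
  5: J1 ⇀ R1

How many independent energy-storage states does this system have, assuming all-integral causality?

#1 stroke at Sf1  (Sf1 (Sf) sets flow on bond)
#4 stroke at J1  (Se1 fixes effort; stroke away)
#0 stroke at J2  (J2 flow already set via bond 1)
#3 stroke at J2  (1-jn J2 has f-setter on 1)
#2 stroke at J1  (1-jn J1 has f-setter on 0)
#5 stroke at J1  (J1 flow already set via bond 0)

2  (C1, C2 all integral)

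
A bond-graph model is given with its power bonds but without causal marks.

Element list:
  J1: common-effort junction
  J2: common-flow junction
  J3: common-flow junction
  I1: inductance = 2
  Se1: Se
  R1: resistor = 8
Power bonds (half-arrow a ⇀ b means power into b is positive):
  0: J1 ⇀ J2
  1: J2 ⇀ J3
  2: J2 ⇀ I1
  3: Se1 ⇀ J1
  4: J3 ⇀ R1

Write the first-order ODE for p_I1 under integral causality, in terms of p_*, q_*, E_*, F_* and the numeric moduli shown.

b3 |J1  (Se1 (Se) sets effort on bond)
b0 |J2  (0-jn J1 has e-setter on 3)
b2 |I1  (I1 outputs flow p/I1)
b1 |J2  (common-f at J2 fixed by 2)
b4 |J3  (1-jn J3 has f-setter on 1)

dp_I1/dt = E_Se1 - 4*p_I1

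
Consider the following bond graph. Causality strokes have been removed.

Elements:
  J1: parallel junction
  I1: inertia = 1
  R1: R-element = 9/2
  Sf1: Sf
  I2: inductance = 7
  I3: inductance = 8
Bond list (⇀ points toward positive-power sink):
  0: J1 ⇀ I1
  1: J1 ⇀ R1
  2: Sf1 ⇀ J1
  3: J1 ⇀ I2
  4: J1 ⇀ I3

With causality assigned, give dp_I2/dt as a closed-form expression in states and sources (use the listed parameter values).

bond 2 →Sf1  (Sf1 (Sf) sets flow on bond)
bond 0 →I1  (I1 integral (f out))
bond 3 →I2  (I2 outputs flow p/I2)
bond 4 →I3  (I3 integral (f out))
bond 1 →J1  (only one effort-in slot at J1)

dp_I2/dt = 9*F_Sf1/2 - 9*p_I1/2 - 9*p_I2/14 - 9*p_I3/16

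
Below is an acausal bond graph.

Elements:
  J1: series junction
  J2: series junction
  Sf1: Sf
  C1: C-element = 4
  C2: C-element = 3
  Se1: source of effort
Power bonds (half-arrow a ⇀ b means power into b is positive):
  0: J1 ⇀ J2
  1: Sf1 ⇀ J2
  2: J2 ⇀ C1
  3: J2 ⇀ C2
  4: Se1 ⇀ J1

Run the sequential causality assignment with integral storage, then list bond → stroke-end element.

#1 stroke at Sf1  (source Sf1 imposes f)
#4 stroke at J1  (Se1 fixes effort; stroke away)
#0 stroke at J2  (closing 1-jn rule on J1)
#2 stroke at J2  (common-f at J2 fixed by 1)
#3 stroke at J2  (J2: bond 1 brought flow, rest push out)

bond 0 |J2
bond 1 |Sf1
bond 2 |J2
bond 3 |J2
bond 4 |J1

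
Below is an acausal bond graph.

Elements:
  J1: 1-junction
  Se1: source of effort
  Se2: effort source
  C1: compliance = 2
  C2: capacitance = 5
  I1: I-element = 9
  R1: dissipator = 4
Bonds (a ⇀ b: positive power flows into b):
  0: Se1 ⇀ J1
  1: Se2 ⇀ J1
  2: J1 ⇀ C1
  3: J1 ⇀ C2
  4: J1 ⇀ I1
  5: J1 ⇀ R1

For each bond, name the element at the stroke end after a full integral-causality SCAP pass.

bond 0 stroke→J1
bond 1 stroke→J1
bond 2 stroke→J1
bond 3 stroke→J1
bond 4 stroke→I1
bond 5 stroke→J1

β0 |J1  (source Se1 imposes e)
β1 |J1  (Se2 (Se) sets effort on bond)
β2 |J1  (C1 outputs effort q/C1)
β3 |J1  (C2 integral (e out))
β4 |I1  (I1: I, integral causality)
β5 |J1  (J1: bond 4 brought flow, rest push out)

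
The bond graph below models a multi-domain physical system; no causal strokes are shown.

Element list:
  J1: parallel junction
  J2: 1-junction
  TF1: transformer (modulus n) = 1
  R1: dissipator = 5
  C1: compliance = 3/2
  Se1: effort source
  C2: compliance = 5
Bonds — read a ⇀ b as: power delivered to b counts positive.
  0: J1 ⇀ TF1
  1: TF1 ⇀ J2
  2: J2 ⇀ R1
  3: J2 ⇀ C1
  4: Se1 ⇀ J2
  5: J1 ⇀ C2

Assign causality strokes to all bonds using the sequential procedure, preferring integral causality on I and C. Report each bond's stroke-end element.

β0 stroke at TF1
β1 stroke at J2
β2 stroke at R1
β3 stroke at J2
β4 stroke at J2
β5 stroke at J1

bond 4 →J2  (Se1 (Se) sets effort on bond)
bond 3 →J2  (C1: C, integral causality)
bond 5 →J1  (C2 outputs effort q/C2)
bond 0 →TF1  (common-e at J1 fixed by 5)
bond 1 →J2  (through TF1, causality passes straight; one stroke at TF1)
bond 2 →R1  (J2: last free bond brings flow in)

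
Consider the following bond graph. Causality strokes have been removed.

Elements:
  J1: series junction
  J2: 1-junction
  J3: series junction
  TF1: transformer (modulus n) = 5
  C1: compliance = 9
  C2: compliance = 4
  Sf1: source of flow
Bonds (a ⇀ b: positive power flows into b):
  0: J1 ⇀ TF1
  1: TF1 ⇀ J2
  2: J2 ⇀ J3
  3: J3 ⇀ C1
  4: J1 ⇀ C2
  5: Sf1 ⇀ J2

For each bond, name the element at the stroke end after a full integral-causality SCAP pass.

bond 0 →TF1
bond 1 →J2
bond 2 →J2
bond 3 →J3
bond 4 →J1
bond 5 →Sf1

#5 |Sf1  (Sf1 fixes flow; stroke at Sf1)
#1 |J2  (common-f at J2 fixed by 5)
#2 |J2  (1-jn J2 has f-setter on 5)
#3 |J3  (J3: bond 2 brought flow, rest push out)
#0 |TF1  (through TF1, causality passes straight; one stroke at TF1)
#4 |J1  (J1 flow already set via bond 0)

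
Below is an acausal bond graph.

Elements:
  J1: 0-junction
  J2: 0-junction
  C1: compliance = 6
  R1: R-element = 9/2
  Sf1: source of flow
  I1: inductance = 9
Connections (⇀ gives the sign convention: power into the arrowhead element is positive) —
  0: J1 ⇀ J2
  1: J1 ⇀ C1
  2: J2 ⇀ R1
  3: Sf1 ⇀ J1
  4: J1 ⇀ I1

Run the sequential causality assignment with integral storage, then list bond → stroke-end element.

b3 stroke→Sf1  (Sf1 fixes flow; stroke at Sf1)
b1 stroke→J1  (C1 integral (e out))
b0 stroke→J2  (0-jn J1 has e-setter on 1)
b4 stroke→I1  (0-jn J1 has e-setter on 1)
b2 stroke→R1  (J2: bond 0 brought effort, rest push out)

bond 0 |J2
bond 1 |J1
bond 2 |R1
bond 3 |Sf1
bond 4 |I1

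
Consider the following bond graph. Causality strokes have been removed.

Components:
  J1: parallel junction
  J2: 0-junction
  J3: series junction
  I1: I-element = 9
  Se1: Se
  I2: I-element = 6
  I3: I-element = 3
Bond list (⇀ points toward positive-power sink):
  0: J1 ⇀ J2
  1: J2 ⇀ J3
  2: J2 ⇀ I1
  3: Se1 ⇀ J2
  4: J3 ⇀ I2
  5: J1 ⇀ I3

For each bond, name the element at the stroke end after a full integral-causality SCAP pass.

#0 |J1
#1 |J3
#2 |I1
#3 |J2
#4 |I2
#5 |I3

b3 stroke→J2  (Se1: effort source, stroke at far end)
b0 stroke→J1  (J2: bond 3 brought effort, rest push out)
b1 stroke→J3  (J2 effort already set via bond 3)
b2 stroke→I1  (J2: bond 3 brought effort, rest push out)
b4 stroke→I2  (closing 1-jn rule on J3)
b5 stroke→I3  (J1 effort already set via bond 0)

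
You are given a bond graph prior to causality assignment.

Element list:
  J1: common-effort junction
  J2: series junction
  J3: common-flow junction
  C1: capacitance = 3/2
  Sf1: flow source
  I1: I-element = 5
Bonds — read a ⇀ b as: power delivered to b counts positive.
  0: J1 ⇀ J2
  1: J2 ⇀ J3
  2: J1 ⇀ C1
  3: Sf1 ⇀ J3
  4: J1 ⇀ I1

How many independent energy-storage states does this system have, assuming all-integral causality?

2  (C1, I1 all integral)

b3 →Sf1  (Sf1 fixes flow; stroke at Sf1)
b1 →J3  (1-jn J3 has f-setter on 3)
b0 →J2  (J2 flow already set via bond 1)
b2 →J1  (C1: C, integral causality)
b4 →I1  (common-e at J1 fixed by 2)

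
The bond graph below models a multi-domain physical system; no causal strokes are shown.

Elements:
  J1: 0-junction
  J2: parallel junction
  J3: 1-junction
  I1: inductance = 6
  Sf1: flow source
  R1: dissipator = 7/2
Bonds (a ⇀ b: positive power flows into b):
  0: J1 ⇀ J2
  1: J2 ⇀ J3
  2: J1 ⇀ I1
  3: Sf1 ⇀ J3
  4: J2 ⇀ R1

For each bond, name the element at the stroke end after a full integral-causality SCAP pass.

β3 stroke→Sf1  (Sf1: flow source, stroke at near end)
β1 stroke→J3  (J3 flow already set via bond 3)
β2 stroke→I1  (I1 integral (f out))
β0 stroke→J1  (J1: last free bond brings effort in)
β4 stroke→J2  (J2: last free bond brings effort in)

bond 0 stroke→J1
bond 1 stroke→J3
bond 2 stroke→I1
bond 3 stroke→Sf1
bond 4 stroke→J2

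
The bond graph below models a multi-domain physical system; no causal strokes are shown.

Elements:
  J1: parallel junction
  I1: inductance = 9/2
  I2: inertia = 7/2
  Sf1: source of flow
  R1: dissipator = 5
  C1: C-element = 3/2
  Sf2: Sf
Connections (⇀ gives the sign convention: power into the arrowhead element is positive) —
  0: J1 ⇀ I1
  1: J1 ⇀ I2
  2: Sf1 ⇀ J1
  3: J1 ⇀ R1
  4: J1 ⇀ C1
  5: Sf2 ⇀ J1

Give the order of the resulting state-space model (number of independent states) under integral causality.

3  (C1, I1, I2 all integral)

bond 2 stroke→Sf1  (Sf1 (Sf) sets flow on bond)
bond 5 stroke→Sf2  (source Sf2 imposes f)
bond 0 stroke→I1  (I1: I, integral causality)
bond 1 stroke→I2  (I2 outputs flow p/I2)
bond 4 stroke→J1  (C1 outputs effort q/C1)
bond 3 stroke→R1  (0-jn J1 has e-setter on 4)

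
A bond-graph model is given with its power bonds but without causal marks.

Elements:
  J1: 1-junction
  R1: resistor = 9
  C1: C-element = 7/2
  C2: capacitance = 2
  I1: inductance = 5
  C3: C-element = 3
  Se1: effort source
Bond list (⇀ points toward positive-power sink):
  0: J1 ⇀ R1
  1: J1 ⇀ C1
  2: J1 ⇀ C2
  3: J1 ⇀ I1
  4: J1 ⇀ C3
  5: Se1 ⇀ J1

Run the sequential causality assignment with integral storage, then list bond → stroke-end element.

β0 stroke→J1
β1 stroke→J1
β2 stroke→J1
β3 stroke→I1
β4 stroke→J1
β5 stroke→J1

β5 →J1  (source Se1 imposes e)
β1 →J1  (C1 outputs effort q/C1)
β2 →J1  (C2: C, integral causality)
β3 →I1  (I1: I, integral causality)
β0 →J1  (common-f at J1 fixed by 3)
β4 →J1  (J1 flow already set via bond 3)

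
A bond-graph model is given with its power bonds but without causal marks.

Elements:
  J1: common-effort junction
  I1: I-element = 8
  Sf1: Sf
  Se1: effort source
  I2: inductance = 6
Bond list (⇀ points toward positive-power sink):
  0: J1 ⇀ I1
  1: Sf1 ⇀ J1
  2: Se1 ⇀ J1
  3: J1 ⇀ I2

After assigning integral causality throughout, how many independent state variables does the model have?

2  (I1, I2 all integral)

bond 1 stroke→Sf1  (Sf1: flow source, stroke at near end)
bond 2 stroke→J1  (Se1 (Se) sets effort on bond)
bond 0 stroke→I1  (0-jn J1 has e-setter on 2)
bond 3 stroke→I2  (J1: bond 2 brought effort, rest push out)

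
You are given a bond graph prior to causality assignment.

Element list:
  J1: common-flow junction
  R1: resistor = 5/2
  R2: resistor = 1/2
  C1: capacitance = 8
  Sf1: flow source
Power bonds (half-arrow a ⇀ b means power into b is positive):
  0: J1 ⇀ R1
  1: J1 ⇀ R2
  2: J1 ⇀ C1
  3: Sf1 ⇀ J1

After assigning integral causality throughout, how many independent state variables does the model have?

#3 stroke at Sf1  (Sf1 fixes flow; stroke at Sf1)
#0 stroke at J1  (J1 flow already set via bond 3)
#1 stroke at J1  (J1: bond 3 brought flow, rest push out)
#2 stroke at J1  (J1 flow already set via bond 3)

1  (C1 all integral)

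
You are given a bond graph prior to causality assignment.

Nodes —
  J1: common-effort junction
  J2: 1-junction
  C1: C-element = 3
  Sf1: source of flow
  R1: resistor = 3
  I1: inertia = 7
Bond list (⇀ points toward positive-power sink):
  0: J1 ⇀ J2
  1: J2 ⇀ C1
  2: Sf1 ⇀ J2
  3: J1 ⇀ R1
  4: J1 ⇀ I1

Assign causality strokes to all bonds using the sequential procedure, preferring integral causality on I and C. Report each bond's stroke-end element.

bond 0 |J2
bond 1 |J2
bond 2 |Sf1
bond 3 |J1
bond 4 |I1

bond 2 stroke at Sf1  (source Sf1 imposes f)
bond 0 stroke at J2  (J2: bond 2 brought flow, rest push out)
bond 1 stroke at J2  (1-jn J2 has f-setter on 2)
bond 4 stroke at I1  (prefer integral on I1)
bond 3 stroke at J1  (only one effort-in slot at J1)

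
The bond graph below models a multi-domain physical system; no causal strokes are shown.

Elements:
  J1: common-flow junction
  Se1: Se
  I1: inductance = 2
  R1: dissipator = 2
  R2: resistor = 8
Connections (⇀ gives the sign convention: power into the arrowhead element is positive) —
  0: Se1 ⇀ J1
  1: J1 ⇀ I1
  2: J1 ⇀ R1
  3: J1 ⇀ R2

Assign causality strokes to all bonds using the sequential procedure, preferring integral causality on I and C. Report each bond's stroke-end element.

bond 0 |J1
bond 1 |I1
bond 2 |J1
bond 3 |J1

#0 stroke at J1  (Se1 (Se) sets effort on bond)
#1 stroke at I1  (I1: I, integral causality)
#2 stroke at J1  (J1 flow already set via bond 1)
#3 stroke at J1  (J1: bond 1 brought flow, rest push out)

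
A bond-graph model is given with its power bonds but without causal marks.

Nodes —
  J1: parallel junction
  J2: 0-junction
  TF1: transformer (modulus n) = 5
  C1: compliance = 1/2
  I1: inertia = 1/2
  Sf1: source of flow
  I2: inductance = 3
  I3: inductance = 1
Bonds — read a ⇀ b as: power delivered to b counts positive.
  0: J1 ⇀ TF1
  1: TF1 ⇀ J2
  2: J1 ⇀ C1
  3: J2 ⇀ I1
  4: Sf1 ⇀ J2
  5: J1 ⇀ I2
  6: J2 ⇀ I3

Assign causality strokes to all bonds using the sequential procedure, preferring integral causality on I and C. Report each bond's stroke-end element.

#4 stroke at Sf1  (Sf1: flow source, stroke at near end)
#2 stroke at J1  (C1: C, integral causality)
#0 stroke at TF1  (common-e at J1 fixed by 2)
#5 stroke at I2  (J1: bond 2 brought effort, rest push out)
#1 stroke at J2  (TF TF1: opposite of bond 0)
#3 stroke at I1  (0-jn J2 has e-setter on 1)
#6 stroke at I3  (J2 effort already set via bond 1)

β0 →TF1
β1 →J2
β2 →J1
β3 →I1
β4 →Sf1
β5 →I2
β6 →I3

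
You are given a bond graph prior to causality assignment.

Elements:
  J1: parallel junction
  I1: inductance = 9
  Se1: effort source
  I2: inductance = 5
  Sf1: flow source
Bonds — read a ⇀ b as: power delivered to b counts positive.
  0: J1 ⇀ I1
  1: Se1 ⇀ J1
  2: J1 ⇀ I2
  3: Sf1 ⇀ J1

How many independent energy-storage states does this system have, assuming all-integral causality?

bond 1 →J1  (Se1 (Se) sets effort on bond)
bond 3 →Sf1  (source Sf1 imposes f)
bond 0 →I1  (J1 effort already set via bond 1)
bond 2 →I2  (0-jn J1 has e-setter on 1)

2  (I1, I2 all integral)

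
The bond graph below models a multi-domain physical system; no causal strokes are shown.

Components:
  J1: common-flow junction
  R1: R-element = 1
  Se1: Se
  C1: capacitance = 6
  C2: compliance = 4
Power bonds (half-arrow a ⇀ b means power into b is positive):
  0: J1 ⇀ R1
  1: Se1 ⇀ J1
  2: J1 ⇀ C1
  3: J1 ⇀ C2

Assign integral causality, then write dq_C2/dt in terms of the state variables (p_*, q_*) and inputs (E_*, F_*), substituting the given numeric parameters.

#1 stroke→J1  (Se1 fixes effort; stroke away)
#2 stroke→J1  (C1 integral (e out))
#3 stroke→J1  (C2 integral (e out))
#0 stroke→R1  (only one flow-in slot at J1)

dq_C2/dt = E_Se1 - q_C1/6 - q_C2/4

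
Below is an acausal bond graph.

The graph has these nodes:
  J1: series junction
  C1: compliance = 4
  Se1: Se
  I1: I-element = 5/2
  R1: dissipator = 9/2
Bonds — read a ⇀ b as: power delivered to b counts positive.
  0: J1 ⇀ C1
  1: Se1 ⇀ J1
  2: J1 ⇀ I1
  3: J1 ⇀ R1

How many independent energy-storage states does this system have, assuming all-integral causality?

b1 stroke at J1  (source Se1 imposes e)
b0 stroke at J1  (prefer integral on C1)
b2 stroke at I1  (I1 outputs flow p/I1)
b3 stroke at J1  (1-jn J1 has f-setter on 2)

2  (C1, I1 all integral)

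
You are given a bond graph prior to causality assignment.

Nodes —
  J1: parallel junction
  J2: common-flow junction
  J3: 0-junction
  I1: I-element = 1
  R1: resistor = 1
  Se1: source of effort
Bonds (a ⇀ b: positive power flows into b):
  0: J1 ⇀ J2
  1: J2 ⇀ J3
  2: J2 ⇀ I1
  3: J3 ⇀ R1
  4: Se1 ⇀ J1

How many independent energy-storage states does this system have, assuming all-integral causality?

b4 |J1  (Se1 fixes effort; stroke away)
b0 |J2  (0-jn J1 has e-setter on 4)
b2 |I1  (I1 integral (f out))
b1 |J2  (J2: bond 2 brought flow, rest push out)
b3 |J3  (J3 needs exactly one e-in)

1  (I1 all integral)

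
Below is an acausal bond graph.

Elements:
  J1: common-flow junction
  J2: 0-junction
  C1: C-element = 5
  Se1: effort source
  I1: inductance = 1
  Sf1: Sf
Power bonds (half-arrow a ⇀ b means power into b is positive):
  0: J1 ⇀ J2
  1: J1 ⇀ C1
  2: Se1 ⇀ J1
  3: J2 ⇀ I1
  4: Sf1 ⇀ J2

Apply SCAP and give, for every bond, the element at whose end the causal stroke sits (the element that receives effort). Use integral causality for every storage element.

β0 stroke→J2
β1 stroke→J1
β2 stroke→J1
β3 stroke→I1
β4 stroke→Sf1

#2 stroke→J1  (Se1: effort source, stroke at far end)
#4 stroke→Sf1  (source Sf1 imposes f)
#1 stroke→J1  (C1 integral (e out))
#0 stroke→J2  (J1 needs exactly one f-in)
#3 stroke→I1  (common-e at J2 fixed by 0)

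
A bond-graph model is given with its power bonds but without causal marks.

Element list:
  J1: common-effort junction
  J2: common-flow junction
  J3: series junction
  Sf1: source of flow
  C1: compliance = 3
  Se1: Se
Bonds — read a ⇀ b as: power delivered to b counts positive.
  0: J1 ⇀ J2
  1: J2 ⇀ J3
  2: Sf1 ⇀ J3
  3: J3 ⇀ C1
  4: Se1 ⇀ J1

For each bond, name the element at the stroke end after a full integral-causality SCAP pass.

b2 |Sf1  (source Sf1 imposes f)
b4 |J1  (Se1: effort source, stroke at far end)
b0 |J2  (common-e at J1 fixed by 4)
b1 |J3  (closing 1-jn rule on J2)
b3 |J3  (J3: bond 2 brought flow, rest push out)

β0 stroke at J2
β1 stroke at J3
β2 stroke at Sf1
β3 stroke at J3
β4 stroke at J1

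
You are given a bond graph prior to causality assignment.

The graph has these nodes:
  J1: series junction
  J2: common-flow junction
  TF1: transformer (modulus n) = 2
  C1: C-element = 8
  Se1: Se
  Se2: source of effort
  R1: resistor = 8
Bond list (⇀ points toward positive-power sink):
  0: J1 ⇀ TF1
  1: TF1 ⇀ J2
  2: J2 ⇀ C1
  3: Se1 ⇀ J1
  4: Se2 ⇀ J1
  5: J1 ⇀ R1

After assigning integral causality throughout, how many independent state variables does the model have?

β3 →J1  (Se1 fixes effort; stroke away)
β4 →J1  (source Se2 imposes e)
β2 →J2  (prefer integral on C1)
β1 →TF1  (closing 1-jn rule on J2)
β0 →J1  (TF TF1: opposite of bond 1)
β5 →R1  (J1: last free bond brings flow in)

1  (C1 all integral)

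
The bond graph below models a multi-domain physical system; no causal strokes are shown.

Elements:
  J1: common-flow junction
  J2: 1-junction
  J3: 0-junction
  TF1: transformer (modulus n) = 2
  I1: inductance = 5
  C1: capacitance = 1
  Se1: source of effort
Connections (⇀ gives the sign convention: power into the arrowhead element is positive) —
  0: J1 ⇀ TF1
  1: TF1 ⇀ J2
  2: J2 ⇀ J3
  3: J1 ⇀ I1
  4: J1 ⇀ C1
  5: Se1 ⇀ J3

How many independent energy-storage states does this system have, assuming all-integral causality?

#5 |J3  (Se1 fixes effort; stroke away)
#2 |J2  (J3 effort already set via bond 5)
#1 |TF1  (J2 needs exactly one f-in)
#0 |J1  (TF1 one-in-one-out from 1)
#3 |I1  (prefer integral on I1)
#4 |J1  (1-jn J1 has f-setter on 3)

2  (C1, I1 all integral)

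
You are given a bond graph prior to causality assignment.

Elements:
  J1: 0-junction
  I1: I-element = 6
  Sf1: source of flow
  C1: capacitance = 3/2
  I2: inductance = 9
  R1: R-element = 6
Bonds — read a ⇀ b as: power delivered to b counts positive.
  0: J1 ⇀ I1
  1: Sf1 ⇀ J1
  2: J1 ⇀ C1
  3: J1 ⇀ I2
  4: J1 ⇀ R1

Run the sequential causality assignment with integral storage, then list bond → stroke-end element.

b1 |Sf1  (source Sf1 imposes f)
b0 |I1  (I1 integral (f out))
b2 |J1  (C1: C, integral causality)
b3 |I2  (J1 effort already set via bond 2)
b4 |R1  (common-e at J1 fixed by 2)

#0 →I1
#1 →Sf1
#2 →J1
#3 →I2
#4 →R1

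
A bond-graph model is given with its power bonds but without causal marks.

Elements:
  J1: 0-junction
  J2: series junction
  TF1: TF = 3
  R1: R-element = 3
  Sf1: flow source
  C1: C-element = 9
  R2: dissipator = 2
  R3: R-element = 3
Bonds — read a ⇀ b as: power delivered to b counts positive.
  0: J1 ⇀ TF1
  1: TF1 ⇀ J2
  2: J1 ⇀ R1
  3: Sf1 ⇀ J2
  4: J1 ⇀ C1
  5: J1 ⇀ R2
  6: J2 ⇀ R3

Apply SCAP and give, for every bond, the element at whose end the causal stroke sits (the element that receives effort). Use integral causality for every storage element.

β3 →Sf1  (Sf1 (Sf) sets flow on bond)
β1 →J2  (1-jn J2 has f-setter on 3)
β6 →J2  (J2 flow already set via bond 3)
β0 →TF1  (TF TF1: opposite of bond 1)
β4 →J1  (C1: C, integral causality)
β2 →R1  (J1 effort already set via bond 4)
β5 →R2  (J1 effort already set via bond 4)

b0 |TF1
b1 |J2
b2 |R1
b3 |Sf1
b4 |J1
b5 |R2
b6 |J2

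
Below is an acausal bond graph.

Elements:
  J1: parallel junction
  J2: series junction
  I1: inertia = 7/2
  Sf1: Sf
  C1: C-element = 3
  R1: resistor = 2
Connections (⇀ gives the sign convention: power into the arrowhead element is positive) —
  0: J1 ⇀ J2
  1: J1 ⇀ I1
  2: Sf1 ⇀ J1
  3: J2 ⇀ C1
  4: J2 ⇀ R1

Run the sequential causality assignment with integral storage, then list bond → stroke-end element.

#2 |Sf1  (Sf1: flow source, stroke at near end)
#1 |I1  (I1: I, integral causality)
#0 |J1  (only one effort-in slot at J1)
#3 |J2  (J2 flow already set via bond 0)
#4 |J2  (1-jn J2 has f-setter on 0)

β0 |J1
β1 |I1
β2 |Sf1
β3 |J2
β4 |J2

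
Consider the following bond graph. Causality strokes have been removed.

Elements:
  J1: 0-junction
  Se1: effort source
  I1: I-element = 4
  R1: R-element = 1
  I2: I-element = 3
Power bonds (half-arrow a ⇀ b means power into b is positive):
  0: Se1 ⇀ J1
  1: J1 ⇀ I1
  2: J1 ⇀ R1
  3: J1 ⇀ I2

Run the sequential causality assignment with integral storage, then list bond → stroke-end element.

#0 →J1  (Se1: effort source, stroke at far end)
#1 →I1  (common-e at J1 fixed by 0)
#2 →R1  (J1: bond 0 brought effort, rest push out)
#3 →I2  (J1: bond 0 brought effort, rest push out)

#0 |J1
#1 |I1
#2 |R1
#3 |I2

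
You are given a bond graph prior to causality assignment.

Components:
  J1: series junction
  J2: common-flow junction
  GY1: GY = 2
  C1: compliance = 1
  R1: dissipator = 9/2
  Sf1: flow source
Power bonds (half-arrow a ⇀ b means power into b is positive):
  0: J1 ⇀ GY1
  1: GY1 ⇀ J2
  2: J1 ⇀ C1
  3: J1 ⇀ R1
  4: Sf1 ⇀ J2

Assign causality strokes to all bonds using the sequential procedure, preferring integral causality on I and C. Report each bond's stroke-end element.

β0 stroke at J1
β1 stroke at J2
β2 stroke at J1
β3 stroke at R1
β4 stroke at Sf1

bond 4 |Sf1  (source Sf1 imposes f)
bond 1 |J2  (common-f at J2 fixed by 4)
bond 0 |J1  (GY1 both-in/both-out from 1)
bond 2 |J1  (C1: C, integral causality)
bond 3 |R1  (only one flow-in slot at J1)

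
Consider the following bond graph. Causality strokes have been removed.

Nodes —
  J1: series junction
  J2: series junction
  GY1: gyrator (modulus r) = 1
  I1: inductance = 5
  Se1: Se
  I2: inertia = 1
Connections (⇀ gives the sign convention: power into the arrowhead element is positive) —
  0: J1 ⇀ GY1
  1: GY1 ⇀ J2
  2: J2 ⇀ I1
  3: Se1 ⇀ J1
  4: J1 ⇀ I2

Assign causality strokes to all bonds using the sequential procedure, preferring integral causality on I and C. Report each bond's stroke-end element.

#0 |J1
#1 |J2
#2 |I1
#3 |J1
#4 |I2

bond 3 stroke at J1  (Se1 (Se) sets effort on bond)
bond 2 stroke at I1  (I1 integral (f out))
bond 1 stroke at J2  (common-f at J2 fixed by 2)
bond 0 stroke at J1  (GY1 both-in/both-out from 1)
bond 4 stroke at I2  (J1 needs exactly one f-in)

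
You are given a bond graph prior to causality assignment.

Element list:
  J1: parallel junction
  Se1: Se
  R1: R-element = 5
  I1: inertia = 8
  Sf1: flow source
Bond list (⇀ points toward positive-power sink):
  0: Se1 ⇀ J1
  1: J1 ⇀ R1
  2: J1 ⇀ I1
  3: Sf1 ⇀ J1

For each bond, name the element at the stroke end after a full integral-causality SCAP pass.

b0 →J1
b1 →R1
b2 →I1
b3 →Sf1

β0 stroke→J1  (Se1: effort source, stroke at far end)
β3 stroke→Sf1  (Sf1: flow source, stroke at near end)
β1 stroke→R1  (J1 effort already set via bond 0)
β2 stroke→I1  (J1 effort already set via bond 0)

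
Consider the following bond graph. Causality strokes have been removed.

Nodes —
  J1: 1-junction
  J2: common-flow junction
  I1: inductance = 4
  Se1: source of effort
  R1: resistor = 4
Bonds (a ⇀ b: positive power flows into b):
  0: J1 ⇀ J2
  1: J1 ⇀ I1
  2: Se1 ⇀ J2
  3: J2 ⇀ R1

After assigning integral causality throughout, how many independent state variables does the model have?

#2 stroke→J2  (Se1: effort source, stroke at far end)
#1 stroke→I1  (I1 integral (f out))
#0 stroke→J1  (J1: bond 1 brought flow, rest push out)
#3 stroke→J2  (J2 flow already set via bond 0)

1  (I1 all integral)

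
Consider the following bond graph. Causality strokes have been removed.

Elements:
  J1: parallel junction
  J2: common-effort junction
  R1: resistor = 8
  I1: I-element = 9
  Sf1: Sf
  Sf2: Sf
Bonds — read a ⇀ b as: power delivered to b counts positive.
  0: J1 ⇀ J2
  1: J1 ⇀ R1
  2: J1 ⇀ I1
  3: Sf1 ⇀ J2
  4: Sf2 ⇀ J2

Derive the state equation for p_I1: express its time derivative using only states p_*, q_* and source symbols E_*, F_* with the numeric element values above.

β3 →Sf1  (Sf1 fixes flow; stroke at Sf1)
β4 →Sf2  (Sf2: flow source, stroke at near end)
β0 →J2  (J2 needs exactly one e-in)
β2 →I1  (I1: I, integral causality)
β1 →J1  (only one effort-in slot at J1)

dp_I1/dt = 8*F_Sf1 + 8*F_Sf2 - 8*p_I1/9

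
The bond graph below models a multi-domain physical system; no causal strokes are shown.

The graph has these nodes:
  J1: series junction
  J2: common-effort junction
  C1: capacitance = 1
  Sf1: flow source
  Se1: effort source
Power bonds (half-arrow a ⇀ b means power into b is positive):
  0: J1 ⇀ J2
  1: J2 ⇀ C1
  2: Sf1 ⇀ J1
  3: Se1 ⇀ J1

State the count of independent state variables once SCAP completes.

1  (C1 all integral)

#2 |Sf1  (Sf1 (Sf) sets flow on bond)
#3 |J1  (Se1 fixes effort; stroke away)
#0 |J1  (J1 flow already set via bond 2)
#1 |J2  (J2 needs exactly one e-in)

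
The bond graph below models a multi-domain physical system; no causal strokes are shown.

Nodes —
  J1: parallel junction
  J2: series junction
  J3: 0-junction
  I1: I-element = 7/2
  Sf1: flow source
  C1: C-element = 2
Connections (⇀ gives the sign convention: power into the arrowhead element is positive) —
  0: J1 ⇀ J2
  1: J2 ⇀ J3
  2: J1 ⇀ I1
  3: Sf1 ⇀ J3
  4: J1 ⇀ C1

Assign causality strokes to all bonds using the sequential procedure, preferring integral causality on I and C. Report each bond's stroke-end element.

β3 |Sf1  (source Sf1 imposes f)
β1 |J3  (J3: last free bond brings effort in)
β0 |J2  (J2: bond 1 brought flow, rest push out)
β2 |I1  (I1: I, integral causality)
β4 |J1  (J1 needs exactly one e-in)

β0 |J2
β1 |J3
β2 |I1
β3 |Sf1
β4 |J1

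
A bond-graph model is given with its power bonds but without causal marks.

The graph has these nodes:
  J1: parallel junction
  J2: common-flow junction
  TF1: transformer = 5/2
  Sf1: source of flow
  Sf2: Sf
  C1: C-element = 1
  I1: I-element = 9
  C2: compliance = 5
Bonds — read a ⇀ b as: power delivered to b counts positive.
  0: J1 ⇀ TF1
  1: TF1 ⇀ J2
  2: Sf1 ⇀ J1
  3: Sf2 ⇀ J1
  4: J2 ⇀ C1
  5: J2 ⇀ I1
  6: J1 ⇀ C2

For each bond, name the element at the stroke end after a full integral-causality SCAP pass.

b0 stroke→TF1
b1 stroke→J2
b2 stroke→Sf1
b3 stroke→Sf2
b4 stroke→J2
b5 stroke→I1
b6 stroke→J1

#2 |Sf1  (Sf1 fixes flow; stroke at Sf1)
#3 |Sf2  (source Sf2 imposes f)
#4 |J2  (C1 integral (e out))
#5 |I1  (I1 integral (f out))
#1 |J2  (common-f at J2 fixed by 5)
#0 |TF1  (through TF1, causality passes straight; one stroke at TF1)
#6 |J1  (closing 0-jn rule on J1)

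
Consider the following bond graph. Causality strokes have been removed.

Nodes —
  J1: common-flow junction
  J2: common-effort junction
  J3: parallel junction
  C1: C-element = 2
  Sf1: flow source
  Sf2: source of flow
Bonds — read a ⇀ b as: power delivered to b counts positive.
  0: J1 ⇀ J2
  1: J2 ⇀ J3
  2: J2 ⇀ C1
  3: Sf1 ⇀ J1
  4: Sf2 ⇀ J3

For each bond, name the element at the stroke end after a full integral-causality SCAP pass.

β0 →J1
β1 →J3
β2 →J2
β3 →Sf1
β4 →Sf2

bond 3 →Sf1  (source Sf1 imposes f)
bond 4 →Sf2  (Sf2 fixes flow; stroke at Sf2)
bond 0 →J1  (common-f at J1 fixed by 3)
bond 1 →J3  (only one effort-in slot at J3)
bond 2 →J2  (J2 needs exactly one e-in)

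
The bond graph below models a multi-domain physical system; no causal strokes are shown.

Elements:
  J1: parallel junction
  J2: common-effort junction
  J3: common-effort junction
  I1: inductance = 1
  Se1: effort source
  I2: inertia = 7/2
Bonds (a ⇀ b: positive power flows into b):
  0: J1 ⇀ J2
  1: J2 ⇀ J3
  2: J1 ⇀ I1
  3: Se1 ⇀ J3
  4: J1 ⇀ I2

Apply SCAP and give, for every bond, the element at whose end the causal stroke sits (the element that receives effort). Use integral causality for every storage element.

bond 0 |J1
bond 1 |J2
bond 2 |I1
bond 3 |J3
bond 4 |I2

b3 stroke at J3  (source Se1 imposes e)
b1 stroke at J2  (J3: bond 3 brought effort, rest push out)
b0 stroke at J1  (J2: bond 1 brought effort, rest push out)
b2 stroke at I1  (J1 effort already set via bond 0)
b4 stroke at I2  (J1 effort already set via bond 0)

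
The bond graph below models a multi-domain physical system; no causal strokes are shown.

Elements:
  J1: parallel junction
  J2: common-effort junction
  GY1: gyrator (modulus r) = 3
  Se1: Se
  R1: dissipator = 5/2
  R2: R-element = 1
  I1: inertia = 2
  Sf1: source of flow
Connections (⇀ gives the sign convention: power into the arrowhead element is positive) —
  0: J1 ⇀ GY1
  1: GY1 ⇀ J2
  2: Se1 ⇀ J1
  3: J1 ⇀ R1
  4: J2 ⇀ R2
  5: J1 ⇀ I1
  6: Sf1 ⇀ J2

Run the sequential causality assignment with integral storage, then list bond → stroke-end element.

bond 0 stroke→GY1
bond 1 stroke→GY1
bond 2 stroke→J1
bond 3 stroke→R1
bond 4 stroke→J2
bond 5 stroke→I1
bond 6 stroke→Sf1

b2 →J1  (source Se1 imposes e)
b6 →Sf1  (source Sf1 imposes f)
b0 →GY1  (J1: bond 2 brought effort, rest push out)
b3 →R1  (0-jn J1 has e-setter on 2)
b5 →I1  (J1: bond 2 brought effort, rest push out)
b1 →GY1  (GY1 both-in/both-out from 0)
b4 →J2  (J2 needs exactly one e-in)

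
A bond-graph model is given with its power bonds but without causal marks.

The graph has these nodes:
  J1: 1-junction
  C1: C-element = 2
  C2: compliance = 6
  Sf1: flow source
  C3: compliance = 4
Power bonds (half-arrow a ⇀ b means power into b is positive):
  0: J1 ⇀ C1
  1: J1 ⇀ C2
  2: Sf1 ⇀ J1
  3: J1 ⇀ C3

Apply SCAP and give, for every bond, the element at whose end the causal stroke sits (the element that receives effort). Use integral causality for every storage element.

b2 →Sf1  (source Sf1 imposes f)
b0 →J1  (common-f at J1 fixed by 2)
b1 →J1  (J1: bond 2 brought flow, rest push out)
b3 →J1  (J1 flow already set via bond 2)

β0 →J1
β1 →J1
β2 →Sf1
β3 →J1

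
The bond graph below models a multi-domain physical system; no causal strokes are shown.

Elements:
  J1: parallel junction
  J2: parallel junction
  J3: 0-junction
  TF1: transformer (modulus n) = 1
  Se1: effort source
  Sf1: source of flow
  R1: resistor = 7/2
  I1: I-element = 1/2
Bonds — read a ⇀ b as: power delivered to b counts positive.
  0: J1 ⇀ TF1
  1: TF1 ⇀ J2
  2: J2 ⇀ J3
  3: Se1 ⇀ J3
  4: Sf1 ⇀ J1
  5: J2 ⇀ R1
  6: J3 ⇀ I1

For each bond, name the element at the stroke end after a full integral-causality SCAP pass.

bond 3 |J3  (source Se1 imposes e)
bond 4 |Sf1  (Sf1: flow source, stroke at near end)
bond 0 |J1  (J1: last free bond brings effort in)
bond 2 |J2  (0-jn J3 has e-setter on 3)
bond 6 |I1  (0-jn J3 has e-setter on 3)
bond 1 |TF1  (TF1 one-in-one-out from 0)
bond 5 |R1  (J2 effort already set via bond 2)

β0 stroke at J1
β1 stroke at TF1
β2 stroke at J2
β3 stroke at J3
β4 stroke at Sf1
β5 stroke at R1
β6 stroke at I1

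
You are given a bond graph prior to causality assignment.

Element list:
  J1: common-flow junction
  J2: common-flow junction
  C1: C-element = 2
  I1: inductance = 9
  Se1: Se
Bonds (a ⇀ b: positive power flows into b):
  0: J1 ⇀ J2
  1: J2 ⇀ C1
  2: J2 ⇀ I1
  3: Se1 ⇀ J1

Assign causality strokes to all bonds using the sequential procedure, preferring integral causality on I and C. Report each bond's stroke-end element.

b0 →J2
b1 →J2
b2 →I1
b3 →J1

bond 3 stroke at J1  (Se1 fixes effort; stroke away)
bond 0 stroke at J2  (J1 needs exactly one f-in)
bond 1 stroke at J2  (C1: C, integral causality)
bond 2 stroke at I1  (J2: last free bond brings flow in)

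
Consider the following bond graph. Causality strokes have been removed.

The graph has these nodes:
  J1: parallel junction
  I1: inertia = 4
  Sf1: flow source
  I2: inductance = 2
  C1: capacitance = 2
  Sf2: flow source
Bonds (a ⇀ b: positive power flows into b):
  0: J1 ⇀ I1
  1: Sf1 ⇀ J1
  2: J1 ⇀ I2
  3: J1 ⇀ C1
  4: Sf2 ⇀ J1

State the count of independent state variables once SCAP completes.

b1 |Sf1  (Sf1 (Sf) sets flow on bond)
b4 |Sf2  (source Sf2 imposes f)
b0 |I1  (I1: I, integral causality)
b2 |I2  (I2 outputs flow p/I2)
b3 |J1  (J1 needs exactly one e-in)

3  (C1, I1, I2 all integral)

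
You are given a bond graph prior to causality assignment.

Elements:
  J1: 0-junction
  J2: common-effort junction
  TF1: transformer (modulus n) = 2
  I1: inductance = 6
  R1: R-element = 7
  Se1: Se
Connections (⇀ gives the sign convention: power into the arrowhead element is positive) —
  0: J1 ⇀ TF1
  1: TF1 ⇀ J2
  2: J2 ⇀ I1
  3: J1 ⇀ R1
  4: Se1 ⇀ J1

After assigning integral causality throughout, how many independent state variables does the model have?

1  (I1 all integral)

bond 4 stroke at J1  (Se1 fixes effort; stroke away)
bond 0 stroke at TF1  (0-jn J1 has e-setter on 4)
bond 3 stroke at R1  (J1 effort already set via bond 4)
bond 1 stroke at J2  (TF TF1: opposite of bond 0)
bond 2 stroke at I1  (J2: bond 1 brought effort, rest push out)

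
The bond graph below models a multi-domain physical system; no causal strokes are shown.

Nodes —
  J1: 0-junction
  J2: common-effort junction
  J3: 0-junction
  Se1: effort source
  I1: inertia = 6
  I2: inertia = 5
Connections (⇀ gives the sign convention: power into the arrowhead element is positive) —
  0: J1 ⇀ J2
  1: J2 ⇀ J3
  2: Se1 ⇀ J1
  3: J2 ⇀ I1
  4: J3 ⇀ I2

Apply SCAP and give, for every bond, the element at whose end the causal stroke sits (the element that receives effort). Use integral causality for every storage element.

β2 stroke at J1  (Se1: effort source, stroke at far end)
β0 stroke at J2  (J1 effort already set via bond 2)
β1 stroke at J3  (J2 effort already set via bond 0)
β3 stroke at I1  (0-jn J2 has e-setter on 0)
β4 stroke at I2  (J3 effort already set via bond 1)

#0 stroke at J2
#1 stroke at J3
#2 stroke at J1
#3 stroke at I1
#4 stroke at I2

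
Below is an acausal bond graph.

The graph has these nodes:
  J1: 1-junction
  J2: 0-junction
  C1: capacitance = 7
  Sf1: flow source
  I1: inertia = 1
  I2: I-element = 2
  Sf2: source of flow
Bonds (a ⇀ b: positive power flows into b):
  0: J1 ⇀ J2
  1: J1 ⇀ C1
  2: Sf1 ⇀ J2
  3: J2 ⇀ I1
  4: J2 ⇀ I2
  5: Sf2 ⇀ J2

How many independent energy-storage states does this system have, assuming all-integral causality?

3  (C1, I1, I2 all integral)

b2 |Sf1  (Sf1 (Sf) sets flow on bond)
b5 |Sf2  (Sf2: flow source, stroke at near end)
b1 |J1  (C1 integral (e out))
b0 |J2  (only one flow-in slot at J1)
b3 |I1  (common-e at J2 fixed by 0)
b4 |I2  (J2 effort already set via bond 0)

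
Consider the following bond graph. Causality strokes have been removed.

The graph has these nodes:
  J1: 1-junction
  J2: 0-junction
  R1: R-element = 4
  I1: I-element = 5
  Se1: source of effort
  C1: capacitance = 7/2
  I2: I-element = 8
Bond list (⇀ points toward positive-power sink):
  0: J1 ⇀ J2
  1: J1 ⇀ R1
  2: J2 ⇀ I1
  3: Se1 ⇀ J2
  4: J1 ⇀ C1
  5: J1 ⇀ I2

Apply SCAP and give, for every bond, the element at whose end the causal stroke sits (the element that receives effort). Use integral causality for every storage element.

β3 |J2  (source Se1 imposes e)
β0 |J1  (0-jn J2 has e-setter on 3)
β2 |I1  (0-jn J2 has e-setter on 3)
β4 |J1  (C1 outputs effort q/C1)
β5 |I2  (I2 integral (f out))
β1 |J1  (J1: bond 5 brought flow, rest push out)

bond 0 |J1
bond 1 |J1
bond 2 |I1
bond 3 |J2
bond 4 |J1
bond 5 |I2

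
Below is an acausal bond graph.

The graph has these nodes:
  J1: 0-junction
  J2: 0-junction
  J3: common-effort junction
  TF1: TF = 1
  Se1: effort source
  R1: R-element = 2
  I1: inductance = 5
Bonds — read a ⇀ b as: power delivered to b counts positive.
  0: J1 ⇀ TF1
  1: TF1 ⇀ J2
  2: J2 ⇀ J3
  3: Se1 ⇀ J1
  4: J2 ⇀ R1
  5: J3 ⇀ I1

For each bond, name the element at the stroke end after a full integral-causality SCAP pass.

#0 |TF1
#1 |J2
#2 |J3
#3 |J1
#4 |R1
#5 |I1

bond 3 stroke at J1  (Se1 fixes effort; stroke away)
bond 0 stroke at TF1  (J1: bond 3 brought effort, rest push out)
bond 1 stroke at J2  (TF1: transformer flips bond 0)
bond 2 stroke at J3  (common-e at J2 fixed by 1)
bond 4 stroke at R1  (common-e at J2 fixed by 1)
bond 5 stroke at I1  (J3: bond 2 brought effort, rest push out)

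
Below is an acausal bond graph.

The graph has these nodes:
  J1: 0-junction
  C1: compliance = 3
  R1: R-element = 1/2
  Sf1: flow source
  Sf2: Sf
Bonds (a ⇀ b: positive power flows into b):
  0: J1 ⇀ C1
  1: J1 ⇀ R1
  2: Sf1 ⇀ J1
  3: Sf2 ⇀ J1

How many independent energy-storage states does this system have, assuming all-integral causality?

1  (C1 all integral)

b2 |Sf1  (Sf1 (Sf) sets flow on bond)
b3 |Sf2  (Sf2 fixes flow; stroke at Sf2)
b0 |J1  (C1 integral (e out))
b1 |R1  (0-jn J1 has e-setter on 0)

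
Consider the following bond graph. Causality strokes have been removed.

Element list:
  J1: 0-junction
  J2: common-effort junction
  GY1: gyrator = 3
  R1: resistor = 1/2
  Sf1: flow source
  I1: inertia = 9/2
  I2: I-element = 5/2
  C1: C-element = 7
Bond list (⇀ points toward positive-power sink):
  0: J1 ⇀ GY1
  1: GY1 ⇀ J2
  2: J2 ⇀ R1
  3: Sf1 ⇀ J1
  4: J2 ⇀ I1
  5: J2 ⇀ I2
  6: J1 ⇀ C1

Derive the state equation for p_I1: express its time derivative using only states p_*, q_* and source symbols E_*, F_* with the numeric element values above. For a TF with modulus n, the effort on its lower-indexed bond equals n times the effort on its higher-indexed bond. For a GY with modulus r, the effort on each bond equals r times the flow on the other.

dp_I1/dt = -p_I1/9 - p_I2/5 + q_C1/42

bond 3 |Sf1  (Sf1 (Sf) sets flow on bond)
bond 4 |I1  (I1 integral (f out))
bond 5 |I2  (prefer integral on I2)
bond 6 |J1  (C1 outputs effort q/C1)
bond 0 |GY1  (common-e at J1 fixed by 6)
bond 1 |GY1  (through GY1, causality inverts; strokes same side of GY1)
bond 2 |J2  (J2 needs exactly one e-in)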